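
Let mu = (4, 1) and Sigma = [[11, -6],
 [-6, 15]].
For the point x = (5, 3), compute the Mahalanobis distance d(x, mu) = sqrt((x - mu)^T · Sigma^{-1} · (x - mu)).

Step 1 — centre the observation: (x - mu) = (1, 2).

Step 2 — invert Sigma. det(Sigma) = 11·15 - (-6)² = 129.
  Sigma^{-1} = (1/det) · [[d, -b], [-b, a]] = [[0.1163, 0.0465],
 [0.0465, 0.0853]].

Step 3 — form the quadratic (x - mu)^T · Sigma^{-1} · (x - mu):
  Sigma^{-1} · (x - mu) = (0.2093, 0.2171).
  (x - mu)^T · [Sigma^{-1} · (x - mu)] = (1)·(0.2093) + (2)·(0.2171) = 0.6434.

Step 4 — take square root: d = √(0.6434) ≈ 0.8021.

d(x, mu) = √(0.6434) ≈ 0.8021


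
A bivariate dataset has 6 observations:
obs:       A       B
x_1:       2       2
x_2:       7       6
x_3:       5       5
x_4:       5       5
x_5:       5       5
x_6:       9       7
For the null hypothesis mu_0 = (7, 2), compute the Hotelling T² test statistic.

Step 1 — sample mean vector:
  mean(A) = (2 + 7 + 5 + 5 + 5 + 9) / 6 = 33/6 = 5.5
  mean(B) = (2 + 6 + 5 + 5 + 5 + 7) / 6 = 30/6 = 5
  x̄ = (5.5, 5),  deviation x̄ - mu_0 = (5.5, 5) - (7, 2) = (-1.5, 3).

Step 2 — sample covariance matrix, S[i,j] = (1/(n-1)) · Σ_k (x_{k,i} - mean_i) · (x_{k,j} - mean_j), divisor n-1 = 5:
  S[A,A] = ((-3.5)·(-3.5) + (1.5)·(1.5) + (-0.5)·(-0.5) + (-0.5)·(-0.5) + (-0.5)·(-0.5) + (3.5)·(3.5)) / 5 = 27.5/5 = 5.5
  S[A,B] = ((-3.5)·(-3) + (1.5)·(1) + (-0.5)·(0) + (-0.5)·(0) + (-0.5)·(0) + (3.5)·(2)) / 5 = 19/5 = 3.8
  S[B,B] = ((-3)·(-3) + (1)·(1) + (0)·(0) + (0)·(0) + (0)·(0) + (2)·(2)) / 5 = 14/5 = 2.8
  S = [[5.5, 3.8],
 [3.8, 2.8]].

Step 3 — invert S. det(S) = 5.5·2.8 - (3.8)² = 0.96.
  S^{-1} = (1/det) · [[d, -b], [-b, a]] = [[2.9167, -3.9583],
 [-3.9583, 5.7292]].

Step 4 — quadratic form (x̄ - mu_0)^T · S^{-1} · (x̄ - mu_0):
  S^{-1} · (x̄ - mu_0) = (-16.25, 23.125),
  (x̄ - mu_0)^T · [...] = (-1.5)·(-16.25) + (3)·(23.125) = 93.75.

Step 5 — scale by n: T² = 6 · 93.75 = 562.5.

T² ≈ 562.5


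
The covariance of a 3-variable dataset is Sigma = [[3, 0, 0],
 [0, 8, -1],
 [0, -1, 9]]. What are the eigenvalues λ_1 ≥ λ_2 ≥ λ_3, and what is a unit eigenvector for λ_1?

Step 1 — characteristic polynomial p(λ) = det(λI - Sigma) = λ³ - tr·λ² + c_1·λ - det, where tr = trace, c_1 = sum of the principal 2×2 minors, det = det(Sigma):
  tr = 3 + 8 + 9 = 20,
  c_1 = (3·8 - (0)²) + (3·9 - (0)²) + (8·9 - (-1)²) = 24 + 27 + 71 = 122,
  det = 3·(8·9 - (-1)²) - (0)·((0)·9 - (-1)·(0)) + (0)·((0)·(-1) - 8·(0)) = 3·(71) - (0)·(0) + (0)·(0) = 213.
  So p(λ) = λ³ - 20λ² + 122λ - 213.
Step 2 — look for an integer root (rational root theorem: any rational root is an integer divisor of 213). Testing λ = 3:
  p(3) = 27 - 180 + 366 - 213 = 0  ✓
  Dividing out (λ - 3): p(λ) = (λ - 3)(λ² - 17λ + 71).
Step 3 — remaining eigenvalues from the quadratic λ² - 17λ + 71 = 0:
  Δ = 17² - 4·71 = 289 - 284 = 5,  λ = (17 ± √5)/2 = (17 ± 2.2361)/2 ≈ 9.618 or 7.382.
  Sorted: λ_1 = 9.618,  λ_2 = 7.382,  λ_3 = 3  (check: sum = 20 = tr ✓).

Step 4 — unit eigenvector for λ_1 ≈ 9.618: v spans the null space of (Sigma - λ_1 I), whose rows are
  r_1 = (-6.618, 0, 0),  r_2 = (0, -1.618, -1),  r_3 = (0, -1, -0.618).
  v is orthogonal to every row, so take v ∝ r_1 × r_2 = ((0)·(-1) - (0)·(-1.618), (0)·(0) - (-6.618)·(-1), (-6.618)·(-1.618) - (0)·(0)) ≈ (0, -6.618, 10.7082).
  Rescale (multiply by -1 so the first nonzero entry is positive): u = (0, 6.618, -10.7082).
  ||u|| = √((0)² + (6.618)² + (-10.7082)²) = √(158.464) ≈ 12.5882,  v_1 = u/||u|| ≈ (0, 0.5257, -0.8507) (||v_1|| = 1).

λ_1 = 9.618,  λ_2 = 7.382,  λ_3 = 3;  v_1 ≈ (0, 0.5257, -0.8507)


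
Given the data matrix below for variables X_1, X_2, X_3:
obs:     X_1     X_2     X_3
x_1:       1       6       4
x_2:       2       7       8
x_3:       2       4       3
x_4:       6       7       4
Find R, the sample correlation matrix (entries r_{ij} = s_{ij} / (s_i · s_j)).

Step 1 — column means:
  mean(X_1) = (1 + 2 + 2 + 6) / 4 = 11/4 = 2.75
  mean(X_2) = (6 + 7 + 4 + 7) / 4 = 24/4 = 6
  mean(X_3) = (4 + 8 + 3 + 4) / 4 = 19/4 = 4.75

Step 2 — sample variances and covariances s[i,j] = (1/(n-1)) · Σ_k (x_{k,i} - mean_i) · (x_{k,j} - mean_j), with n-1 = 3:
  s[X_1,X_1] = ((-1.75)·(-1.75) + (-0.75)·(-0.75) + (-0.75)·(-0.75) + (3.25)·(3.25)) / 3 = 14.75/3 = 4.9167
  s[X_1,X_2] = ((-1.75)·(0) + (-0.75)·(1) + (-0.75)·(-2) + (3.25)·(1)) / 3 = 4/3 = 1.3333
  s[X_1,X_3] = ((-1.75)·(-0.75) + (-0.75)·(3.25) + (-0.75)·(-1.75) + (3.25)·(-0.75)) / 3 = -2.25/3 = -0.75
  s[X_2,X_2] = ((0)·(0) + (1)·(1) + (-2)·(-2) + (1)·(1)) / 3 = 6/3 = 2
  s[X_2,X_3] = ((0)·(-0.75) + (1)·(3.25) + (-2)·(-1.75) + (1)·(-0.75)) / 3 = 6/3 = 2
  s[X_3,X_3] = ((-0.75)·(-0.75) + (3.25)·(3.25) + (-1.75)·(-1.75) + (-0.75)·(-0.75)) / 3 = 14.75/3 = 4.9167
  Sample standard deviations s_i = √(s[i,i]):
  s(X_1) = √(4.9167) = 2.2174
  s(X_2) = √(2) = 1.4142
  s(X_3) = √(4.9167) = 2.2174

Step 3 — r_{ij} = s_{ij} / (s_i · s_j):
  r[X_1,X_1] = 1 (diagonal).
  r[X_1,X_2] = 1.3333 / (2.2174 · 1.4142) = 1.3333 / 3.1358 = 0.4252
  r[X_1,X_3] = -0.75 / (2.2174 · 2.2174) = -0.75 / 4.9167 = -0.1525
  r[X_2,X_2] = 1 (diagonal).
  r[X_2,X_3] = 2 / (1.4142 · 2.2174) = 2 / 3.1358 = 0.6378
  r[X_3,X_3] = 1 (diagonal).

R is symmetric with unit diagonal. Assembling:

R = [[1, 0.4252, -0.1525],
 [0.4252, 1, 0.6378],
 [-0.1525, 0.6378, 1]]


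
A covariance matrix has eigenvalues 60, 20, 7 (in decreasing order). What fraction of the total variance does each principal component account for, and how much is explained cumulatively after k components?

Step 1 — total variance = trace(Sigma) = Σ λ_i = 60 + 20 + 7 = 87.

Step 2 — fraction explained by component i = λ_i / Σ λ:
  PC1: 60/87 = 0.6897
  PC2: 20/87 = 0.2299
  PC3: 7/87 = 0.0805

Step 3 — cumulative fraction after k components = (λ_1 + ... + λ_k) / Σ λ:
  k = 1: 60/87 = 0.6897
  k = 2: (60 + 20)/87 = 80/87 = 0.9195
  k = 3: (60 + 20 + 7)/87 = 87/87 = 1

Summary (fraction, with percent):

explained: PC1 0.6897 (68.97%), PC2 0.2299 (22.99%), PC3 0.0805 (8.05%);  cumulative: 0.6897, 0.9195, 1


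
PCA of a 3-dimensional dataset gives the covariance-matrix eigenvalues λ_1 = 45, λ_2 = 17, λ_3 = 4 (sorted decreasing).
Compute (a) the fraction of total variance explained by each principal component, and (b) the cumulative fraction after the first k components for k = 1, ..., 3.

Step 1 — total variance = trace(Sigma) = Σ λ_i = 45 + 17 + 4 = 66.

Step 2 — fraction explained by component i = λ_i / Σ λ:
  PC1: 45/66 = 0.6818
  PC2: 17/66 = 0.2576
  PC3: 4/66 = 0.0606

Step 3 — cumulative fraction after k components = (λ_1 + ... + λ_k) / Σ λ:
  k = 1: 45/66 = 0.6818
  k = 2: (45 + 17)/66 = 62/66 = 0.9394
  k = 3: (45 + 17 + 4)/66 = 66/66 = 1

Summary (fraction, with percent):

explained: PC1 0.6818 (68.18%), PC2 0.2576 (25.76%), PC3 0.0606 (6.06%);  cumulative: 0.6818, 0.9394, 1


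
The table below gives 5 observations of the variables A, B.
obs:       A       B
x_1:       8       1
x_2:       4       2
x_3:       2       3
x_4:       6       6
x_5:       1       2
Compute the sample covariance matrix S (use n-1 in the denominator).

Step 1 — column means:
  mean(A) = (8 + 4 + 2 + 6 + 1) / 5 = 21/5 = 4.2
  mean(B) = (1 + 2 + 3 + 6 + 2) / 5 = 14/5 = 2.8

Step 2 — sample covariance S[i,j] = (1/(n-1)) · Σ_k (x_{k,i} - mean_i) · (x_{k,j} - mean_j), with n-1 = 4.
  S[A,A] = ((3.8)·(3.8) + (-0.2)·(-0.2) + (-2.2)·(-2.2) + (1.8)·(1.8) + (-3.2)·(-3.2)) / 4 = 32.8/4 = 8.2
  S[A,B] = ((3.8)·(-1.8) + (-0.2)·(-0.8) + (-2.2)·(0.2) + (1.8)·(3.2) + (-3.2)·(-0.8)) / 4 = 1.2/4 = 0.3
  S[B,B] = ((-1.8)·(-1.8) + (-0.8)·(-0.8) + (0.2)·(0.2) + (3.2)·(3.2) + (-0.8)·(-0.8)) / 4 = 14.8/4 = 3.7

S is symmetric (S[j,i] = S[i,j]). Assembling:

S = [[8.2, 0.3],
 [0.3, 3.7]]


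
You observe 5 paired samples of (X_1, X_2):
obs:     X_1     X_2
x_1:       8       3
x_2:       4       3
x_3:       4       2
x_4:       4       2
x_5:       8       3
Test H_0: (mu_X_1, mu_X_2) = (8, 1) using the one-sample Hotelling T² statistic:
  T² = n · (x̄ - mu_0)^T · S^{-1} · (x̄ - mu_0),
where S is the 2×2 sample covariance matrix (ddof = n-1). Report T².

Step 1 — sample mean vector:
  mean(X_1) = (8 + 4 + 4 + 4 + 8) / 5 = 28/5 = 5.6
  mean(X_2) = (3 + 3 + 2 + 2 + 3) / 5 = 13/5 = 2.6
  x̄ = (5.6, 2.6),  deviation x̄ - mu_0 = (5.6, 2.6) - (8, 1) = (-2.4, 1.6).

Step 2 — sample covariance matrix, S[i,j] = (1/(n-1)) · Σ_k (x_{k,i} - mean_i) · (x_{k,j} - mean_j), divisor n-1 = 4:
  S[X_1,X_1] = ((2.4)·(2.4) + (-1.6)·(-1.6) + (-1.6)·(-1.6) + (-1.6)·(-1.6) + (2.4)·(2.4)) / 4 = 19.2/4 = 4.8
  S[X_1,X_2] = ((2.4)·(0.4) + (-1.6)·(0.4) + (-1.6)·(-0.6) + (-1.6)·(-0.6) + (2.4)·(0.4)) / 4 = 3.2/4 = 0.8
  S[X_2,X_2] = ((0.4)·(0.4) + (0.4)·(0.4) + (-0.6)·(-0.6) + (-0.6)·(-0.6) + (0.4)·(0.4)) / 4 = 1.2/4 = 0.3
  S = [[4.8, 0.8],
 [0.8, 0.3]].

Step 3 — invert S. det(S) = 4.8·0.3 - (0.8)² = 0.8.
  S^{-1} = (1/det) · [[d, -b], [-b, a]] = [[0.375, -1],
 [-1, 6]].

Step 4 — quadratic form (x̄ - mu_0)^T · S^{-1} · (x̄ - mu_0):
  S^{-1} · (x̄ - mu_0) = (-2.5, 12),
  (x̄ - mu_0)^T · [...] = (-2.4)·(-2.5) + (1.6)·(12) = 25.2.

Step 5 — scale by n: T² = 5 · 25.2 = 126.

T² ≈ 126


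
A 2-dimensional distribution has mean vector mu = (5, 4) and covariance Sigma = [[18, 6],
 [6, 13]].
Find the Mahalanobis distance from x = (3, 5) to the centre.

Step 1 — centre the observation: (x - mu) = (-2, 1).

Step 2 — invert Sigma. det(Sigma) = 18·13 - (6)² = 198.
  Sigma^{-1} = (1/det) · [[d, -b], [-b, a]] = [[0.0657, -0.0303],
 [-0.0303, 0.0909]].

Step 3 — form the quadratic (x - mu)^T · Sigma^{-1} · (x - mu):
  Sigma^{-1} · (x - mu) = (-0.1616, 0.1515).
  (x - mu)^T · [Sigma^{-1} · (x - mu)] = (-2)·(-0.1616) + (1)·(0.1515) = 0.4747.

Step 4 — take square root: d = √(0.4747) ≈ 0.689.

d(x, mu) = √(0.4747) ≈ 0.689


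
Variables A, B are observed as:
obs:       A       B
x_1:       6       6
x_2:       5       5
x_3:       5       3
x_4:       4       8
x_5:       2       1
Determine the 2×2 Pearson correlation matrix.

Step 1 — column means:
  mean(A) = (6 + 5 + 5 + 4 + 2) / 5 = 22/5 = 4.4
  mean(B) = (6 + 5 + 3 + 8 + 1) / 5 = 23/5 = 4.6

Step 2 — sample variances and covariances s[i,j] = (1/(n-1)) · Σ_k (x_{k,i} - mean_i) · (x_{k,j} - mean_j), with n-1 = 4:
  s[A,A] = ((1.6)·(1.6) + (0.6)·(0.6) + (0.6)·(0.6) + (-0.4)·(-0.4) + (-2.4)·(-2.4)) / 4 = 9.2/4 = 2.3
  s[A,B] = ((1.6)·(1.4) + (0.6)·(0.4) + (0.6)·(-1.6) + (-0.4)·(3.4) + (-2.4)·(-3.6)) / 4 = 8.8/4 = 2.2
  s[B,B] = ((1.4)·(1.4) + (0.4)·(0.4) + (-1.6)·(-1.6) + (3.4)·(3.4) + (-3.6)·(-3.6)) / 4 = 29.2/4 = 7.3
  Sample standard deviations s_i = √(s[i,i]):
  s(A) = √(2.3) = 1.5166
  s(B) = √(7.3) = 2.7019

Step 3 — r_{ij} = s_{ij} / (s_i · s_j):
  r[A,A] = 1 (diagonal).
  r[A,B] = 2.2 / (1.5166 · 2.7019) = 2.2 / 4.0976 = 0.5369
  r[B,B] = 1 (diagonal).

R is symmetric with unit diagonal. Assembling:

R = [[1, 0.5369],
 [0.5369, 1]]


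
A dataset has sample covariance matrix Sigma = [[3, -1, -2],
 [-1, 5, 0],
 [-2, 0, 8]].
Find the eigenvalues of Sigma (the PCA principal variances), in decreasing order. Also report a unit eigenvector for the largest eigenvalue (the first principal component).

Step 1 — characteristic polynomial p(λ) = det(λI - Sigma) = λ³ - tr·λ² + c_1·λ - det, where tr = trace, c_1 = sum of the principal 2×2 minors, det = det(Sigma):
  tr = 3 + 5 + 8 = 16,
  c_1 = (3·5 - (-1)²) + (3·8 - (-2)²) + (5·8 - (0)²) = 14 + 20 + 40 = 74,
  det = 3·(5·8 - (0)²) - (-1)·((-1)·8 - (0)·(-2)) + (-2)·((-1)·(0) - 5·(-2)) = 3·(40) - (-1)·(-8) + (-2)·(10) = 92.
  So p(λ) = λ³ - 16λ² + 74λ - 92.
Step 2 — look for an integer root (rational root theorem: any rational root is an integer divisor of 92). Testing λ = 2:
  p(2) = 8 - 64 + 148 - 92 = 0  ✓
  Dividing out (λ - 2): p(λ) = (λ - 2)(λ² - 14λ + 46).
Step 3 — remaining eigenvalues from the quadratic λ² - 14λ + 46 = 0:
  Δ = 14² - 4·46 = 196 - 184 = 12,  λ = (14 ± √12)/2 = (14 ± 3.4641)/2 ≈ 8.7321 or 5.2679.
  Sorted: λ_1 = 8.7321,  λ_2 = 5.2679,  λ_3 = 2  (check: sum = 16 = tr ✓).

Step 4 — unit eigenvector for λ_1 ≈ 8.7321: v spans the null space of (Sigma - λ_1 I), whose rows are
  r_1 = (-5.7321, -1, -2),  r_2 = (-1, -3.7321, 0),  r_3 = (-2, 0, -0.7321).
  v is orthogonal to every row, so take v ∝ r_1 × r_2 = ((-1)·(0) - (-2)·(-3.7321), (-2)·(-1) - (-5.7321)·(0), (-5.7321)·(-3.7321) - (-1)·(-1)) ≈ (-7.4641, 2, 20.3923).
  Rescale (multiply by -1 so the first nonzero entry is positive): u = (7.4641, -2, -20.3923).
  ||u|| = √((7.4641)² + (-2)² + (-20.3923)²) = √(475.5589) ≈ 21.8073,  v_1 = u/||u|| ≈ (0.3423, -0.0917, -0.9351) (||v_1|| = 1).

λ_1 = 8.7321,  λ_2 = 5.2679,  λ_3 = 2;  v_1 ≈ (0.3423, -0.0917, -0.9351)


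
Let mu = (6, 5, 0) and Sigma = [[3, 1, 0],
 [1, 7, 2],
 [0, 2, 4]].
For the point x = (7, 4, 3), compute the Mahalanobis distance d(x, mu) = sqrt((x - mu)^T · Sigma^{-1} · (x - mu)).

Step 1 — centre the observation: (x - mu) = (1, -1, 3).

Step 2 — invert Sigma (cofactor / det for 3×3, or solve directly):
  Sigma^{-1} = [[0.3529, -0.0588, 0.0294],
 [-0.0588, 0.1765, -0.0882],
 [0.0294, -0.0882, 0.2941]].

Step 3 — form the quadratic (x - mu)^T · Sigma^{-1} · (x - mu):
  Sigma^{-1} · (x - mu) = (0.5, -0.5, 1).
  (x - mu)^T · [Sigma^{-1} · (x - mu)] = (1)·(0.5) + (-1)·(-0.5) + (3)·(1) = 4.

Step 4 — take square root: d = √(4) ≈ 2.

d(x, mu) = √(4) ≈ 2


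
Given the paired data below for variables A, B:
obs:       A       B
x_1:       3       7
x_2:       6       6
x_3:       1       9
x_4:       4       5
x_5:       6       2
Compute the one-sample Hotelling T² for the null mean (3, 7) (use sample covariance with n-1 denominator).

Step 1 — sample mean vector:
  mean(A) = (3 + 6 + 1 + 4 + 6) / 5 = 20/5 = 4
  mean(B) = (7 + 6 + 9 + 5 + 2) / 5 = 29/5 = 5.8
  x̄ = (4, 5.8),  deviation x̄ - mu_0 = (4, 5.8) - (3, 7) = (1, -1.2).

Step 2 — sample covariance matrix, S[i,j] = (1/(n-1)) · Σ_k (x_{k,i} - mean_i) · (x_{k,j} - mean_j), divisor n-1 = 4:
  S[A,A] = ((-1)·(-1) + (2)·(2) + (-3)·(-3) + (0)·(0) + (2)·(2)) / 4 = 18/4 = 4.5
  S[A,B] = ((-1)·(1.2) + (2)·(0.2) + (-3)·(3.2) + (0)·(-0.8) + (2)·(-3.8)) / 4 = -18/4 = -4.5
  S[B,B] = ((1.2)·(1.2) + (0.2)·(0.2) + (3.2)·(3.2) + (-0.8)·(-0.8) + (-3.8)·(-3.8)) / 4 = 26.8/4 = 6.7
  S = [[4.5, -4.5],
 [-4.5, 6.7]].

Step 3 — invert S. det(S) = 4.5·6.7 - (-4.5)² = 9.9.
  S^{-1} = (1/det) · [[d, -b], [-b, a]] = [[0.6768, 0.4545],
 [0.4545, 0.4545]].

Step 4 — quadratic form (x̄ - mu_0)^T · S^{-1} · (x̄ - mu_0):
  S^{-1} · (x̄ - mu_0) = (0.1313, -0.0909),
  (x̄ - mu_0)^T · [...] = (1)·(0.1313) + (-1.2)·(-0.0909) = 0.2404.

Step 5 — scale by n: T² = 5 · 0.2404 = 1.202.

T² ≈ 1.202


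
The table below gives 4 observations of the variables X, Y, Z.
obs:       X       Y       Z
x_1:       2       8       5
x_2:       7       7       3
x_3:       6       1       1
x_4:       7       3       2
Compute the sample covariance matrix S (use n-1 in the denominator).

Step 1 — column means:
  mean(X) = (2 + 7 + 6 + 7) / 4 = 22/4 = 5.5
  mean(Y) = (8 + 7 + 1 + 3) / 4 = 19/4 = 4.75
  mean(Z) = (5 + 3 + 1 + 2) / 4 = 11/4 = 2.75

Step 2 — sample covariance S[i,j] = (1/(n-1)) · Σ_k (x_{k,i} - mean_i) · (x_{k,j} - mean_j), with n-1 = 3.
  S[X,X] = ((-3.5)·(-3.5) + (1.5)·(1.5) + (0.5)·(0.5) + (1.5)·(1.5)) / 3 = 17/3 = 5.6667
  S[X,Y] = ((-3.5)·(3.25) + (1.5)·(2.25) + (0.5)·(-3.75) + (1.5)·(-1.75)) / 3 = -12.5/3 = -4.1667
  S[X,Z] = ((-3.5)·(2.25) + (1.5)·(0.25) + (0.5)·(-1.75) + (1.5)·(-0.75)) / 3 = -9.5/3 = -3.1667
  S[Y,Y] = ((3.25)·(3.25) + (2.25)·(2.25) + (-3.75)·(-3.75) + (-1.75)·(-1.75)) / 3 = 32.75/3 = 10.9167
  S[Y,Z] = ((3.25)·(2.25) + (2.25)·(0.25) + (-3.75)·(-1.75) + (-1.75)·(-0.75)) / 3 = 15.75/3 = 5.25
  S[Z,Z] = ((2.25)·(2.25) + (0.25)·(0.25) + (-1.75)·(-1.75) + (-0.75)·(-0.75)) / 3 = 8.75/3 = 2.9167

S is symmetric (S[j,i] = S[i,j]). Assembling:

S = [[5.6667, -4.1667, -3.1667],
 [-4.1667, 10.9167, 5.25],
 [-3.1667, 5.25, 2.9167]]


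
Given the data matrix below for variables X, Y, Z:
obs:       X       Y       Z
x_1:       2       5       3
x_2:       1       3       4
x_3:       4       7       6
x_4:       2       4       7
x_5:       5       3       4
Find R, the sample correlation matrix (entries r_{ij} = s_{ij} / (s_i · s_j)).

Step 1 — column means:
  mean(X) = (2 + 1 + 4 + 2 + 5) / 5 = 14/5 = 2.8
  mean(Y) = (5 + 3 + 7 + 4 + 3) / 5 = 22/5 = 4.4
  mean(Z) = (3 + 4 + 6 + 7 + 4) / 5 = 24/5 = 4.8

Step 2 — sample variances and covariances s[i,j] = (1/(n-1)) · Σ_k (x_{k,i} - mean_i) · (x_{k,j} - mean_j), with n-1 = 4:
  s[X,X] = ((-0.8)·(-0.8) + (-1.8)·(-1.8) + (1.2)·(1.2) + (-0.8)·(-0.8) + (2.2)·(2.2)) / 4 = 10.8/4 = 2.7
  s[X,Y] = ((-0.8)·(0.6) + (-1.8)·(-1.4) + (1.2)·(2.6) + (-0.8)·(-0.4) + (2.2)·(-1.4)) / 4 = 2.4/4 = 0.6
  s[X,Z] = ((-0.8)·(-1.8) + (-1.8)·(-0.8) + (1.2)·(1.2) + (-0.8)·(2.2) + (2.2)·(-0.8)) / 4 = 0.8/4 = 0.2
  s[Y,Y] = ((0.6)·(0.6) + (-1.4)·(-1.4) + (2.6)·(2.6) + (-0.4)·(-0.4) + (-1.4)·(-1.4)) / 4 = 11.2/4 = 2.8
  s[Y,Z] = ((0.6)·(-1.8) + (-1.4)·(-0.8) + (2.6)·(1.2) + (-0.4)·(2.2) + (-1.4)·(-0.8)) / 4 = 3.4/4 = 0.85
  s[Z,Z] = ((-1.8)·(-1.8) + (-0.8)·(-0.8) + (1.2)·(1.2) + (2.2)·(2.2) + (-0.8)·(-0.8)) / 4 = 10.8/4 = 2.7
  Sample standard deviations s_i = √(s[i,i]):
  s(X) = √(2.7) = 1.6432
  s(Y) = √(2.8) = 1.6733
  s(Z) = √(2.7) = 1.6432

Step 3 — r_{ij} = s_{ij} / (s_i · s_j):
  r[X,X] = 1 (diagonal).
  r[X,Y] = 0.6 / (1.6432 · 1.6733) = 0.6 / 2.7495 = 0.2182
  r[X,Z] = 0.2 / (1.6432 · 1.6432) = 0.2 / 2.7 = 0.0741
  r[Y,Y] = 1 (diagonal).
  r[Y,Z] = 0.85 / (1.6733 · 1.6432) = 0.85 / 2.7495 = 0.3091
  r[Z,Z] = 1 (diagonal).

R is symmetric with unit diagonal. Assembling:

R = [[1, 0.2182, 0.0741],
 [0.2182, 1, 0.3091],
 [0.0741, 0.3091, 1]]


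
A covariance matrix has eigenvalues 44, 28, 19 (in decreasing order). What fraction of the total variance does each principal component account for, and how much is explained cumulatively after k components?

Step 1 — total variance = trace(Sigma) = Σ λ_i = 44 + 28 + 19 = 91.

Step 2 — fraction explained by component i = λ_i / Σ λ:
  PC1: 44/91 = 0.4835
  PC2: 28/91 = 0.3077
  PC3: 19/91 = 0.2088

Step 3 — cumulative fraction after k components = (λ_1 + ... + λ_k) / Σ λ:
  k = 1: 44/91 = 0.4835
  k = 2: (44 + 28)/91 = 72/91 = 0.7912
  k = 3: (44 + 28 + 19)/91 = 91/91 = 1

Summary (fraction, with percent):

explained: PC1 0.4835 (48.35%), PC2 0.3077 (30.77%), PC3 0.2088 (20.88%);  cumulative: 0.4835, 0.7912, 1


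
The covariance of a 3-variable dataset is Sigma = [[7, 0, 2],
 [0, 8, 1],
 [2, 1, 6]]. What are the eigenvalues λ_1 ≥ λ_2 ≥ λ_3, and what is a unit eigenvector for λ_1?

Step 1 — characteristic polynomial p(λ) = det(λI - Sigma) = λ³ - tr·λ² + c_1·λ - det, where tr = trace, c_1 = sum of the principal 2×2 minors, det = det(Sigma):
  tr = 7 + 8 + 6 = 21,
  c_1 = (7·8 - (0)²) + (7·6 - (2)²) + (8·6 - (1)²) = 56 + 38 + 47 = 141,
  det = 7·(8·6 - (1)²) - (0)·((0)·6 - (1)·(2)) + (2)·((0)·(1) - 8·(2)) = 7·(47) - (0)·(-2) + (2)·(-16) = 297.
  So p(λ) = λ³ - 21λ² + 141λ - 297.
Step 2 — look for an integer root (rational root theorem: any rational root is an integer divisor of 297). Testing λ = 9:
  p(9) = 729 - 1701 + 1269 - 297 = 0  ✓
  Dividing out (λ - 9): p(λ) = (λ - 9)(λ² - 12λ + 33).
Step 3 — remaining eigenvalues from the quadratic λ² - 12λ + 33 = 0:
  Δ = 12² - 4·33 = 144 - 132 = 12,  λ = (12 ± √12)/2 = (12 ± 3.4641)/2 ≈ 7.7321 or 4.2679.
  Sorted: λ_1 = 9,  λ_2 = 7.7321,  λ_3 = 4.2679  (check: sum = 21 = tr ✓).

Step 4 — unit eigenvector for λ_1 = 9: v spans the null space of (Sigma - λ_1 I), whose rows are
  r_1 = (-2, 0, 2),  r_2 = (0, -1, 1),  r_3 = (2, 1, -3).
  v is orthogonal to every row, so take v ∝ r_1 × r_2 = ((0)·(1) - (2)·(-1), (2)·(0) - (-2)·(1), (-2)·(-1) - (0)·(0)) = (2, 2, 2).
  Rescale (divide by 2): u = (1, 1, 1).
  ||u|| = √((1)² + (1)² + (1)²) = √(3) ≈ 1.7321,  v_1 = u/||u|| ≈ (0.5774, 0.5774, 0.5774) (||v_1|| = 1).

λ_1 = 9,  λ_2 = 7.7321,  λ_3 = 4.2679;  v_1 ≈ (0.5774, 0.5774, 0.5774)


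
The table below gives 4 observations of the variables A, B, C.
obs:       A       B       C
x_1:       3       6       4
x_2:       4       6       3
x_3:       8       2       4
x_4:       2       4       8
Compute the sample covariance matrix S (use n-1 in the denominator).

Step 1 — column means:
  mean(A) = (3 + 4 + 8 + 2) / 4 = 17/4 = 4.25
  mean(B) = (6 + 6 + 2 + 4) / 4 = 18/4 = 4.5
  mean(C) = (4 + 3 + 4 + 8) / 4 = 19/4 = 4.75

Step 2 — sample covariance S[i,j] = (1/(n-1)) · Σ_k (x_{k,i} - mean_i) · (x_{k,j} - mean_j), with n-1 = 3.
  S[A,A] = ((-1.25)·(-1.25) + (-0.25)·(-0.25) + (3.75)·(3.75) + (-2.25)·(-2.25)) / 3 = 20.75/3 = 6.9167
  S[A,B] = ((-1.25)·(1.5) + (-0.25)·(1.5) + (3.75)·(-2.5) + (-2.25)·(-0.5)) / 3 = -10.5/3 = -3.5
  S[A,C] = ((-1.25)·(-0.75) + (-0.25)·(-1.75) + (3.75)·(-0.75) + (-2.25)·(3.25)) / 3 = -8.75/3 = -2.9167
  S[B,B] = ((1.5)·(1.5) + (1.5)·(1.5) + (-2.5)·(-2.5) + (-0.5)·(-0.5)) / 3 = 11/3 = 3.6667
  S[B,C] = ((1.5)·(-0.75) + (1.5)·(-1.75) + (-2.5)·(-0.75) + (-0.5)·(3.25)) / 3 = -3.5/3 = -1.1667
  S[C,C] = ((-0.75)·(-0.75) + (-1.75)·(-1.75) + (-0.75)·(-0.75) + (3.25)·(3.25)) / 3 = 14.75/3 = 4.9167

S is symmetric (S[j,i] = S[i,j]). Assembling:

S = [[6.9167, -3.5, -2.9167],
 [-3.5, 3.6667, -1.1667],
 [-2.9167, -1.1667, 4.9167]]


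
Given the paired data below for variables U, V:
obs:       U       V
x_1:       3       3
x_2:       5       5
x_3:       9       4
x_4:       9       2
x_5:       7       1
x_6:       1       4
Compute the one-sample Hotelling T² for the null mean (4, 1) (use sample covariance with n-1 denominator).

Step 1 — sample mean vector:
  mean(U) = (3 + 5 + 9 + 9 + 7 + 1) / 6 = 34/6 = 5.6667
  mean(V) = (3 + 5 + 4 + 2 + 1 + 4) / 6 = 19/6 = 3.1667
  x̄ = (5.6667, 3.1667),  deviation x̄ - mu_0 = (5.6667, 3.1667) - (4, 1) = (1.6667, 2.1667).

Step 2 — sample covariance matrix, S[i,j] = (1/(n-1)) · Σ_k (x_{k,i} - mean_i) · (x_{k,j} - mean_j), divisor n-1 = 5:
  S[U,U] = ((-2.6667)·(-2.6667) + (-0.6667)·(-0.6667) + (3.3333)·(3.3333) + (3.3333)·(3.3333) + (1.3333)·(1.3333) + (-4.6667)·(-4.6667)) / 5 = 53.3333/5 = 10.6667
  S[U,V] = ((-2.6667)·(-0.1667) + (-0.6667)·(1.8333) + (3.3333)·(0.8333) + (3.3333)·(-1.1667) + (1.3333)·(-2.1667) + (-4.6667)·(0.8333)) / 5 = -8.6667/5 = -1.7333
  S[V,V] = ((-0.1667)·(-0.1667) + (1.8333)·(1.8333) + (0.8333)·(0.8333) + (-1.1667)·(-1.1667) + (-2.1667)·(-2.1667) + (0.8333)·(0.8333)) / 5 = 10.8333/5 = 2.1667
  S = [[10.6667, -1.7333],
 [-1.7333, 2.1667]].

Step 3 — invert S. det(S) = 10.6667·2.1667 - (-1.7333)² = 20.1067.
  S^{-1} = (1/det) · [[d, -b], [-b, a]] = [[0.1078, 0.0862],
 [0.0862, 0.5305]].

Step 4 — quadratic form (x̄ - mu_0)^T · S^{-1} · (x̄ - mu_0):
  S^{-1} · (x̄ - mu_0) = (0.3664, 1.2931),
  (x̄ - mu_0)^T · [...] = (1.6667)·(0.3664) + (2.1667)·(1.2931) = 3.4124.

Step 5 — scale by n: T² = 6 · 3.4124 = 20.4741.

T² ≈ 20.4741


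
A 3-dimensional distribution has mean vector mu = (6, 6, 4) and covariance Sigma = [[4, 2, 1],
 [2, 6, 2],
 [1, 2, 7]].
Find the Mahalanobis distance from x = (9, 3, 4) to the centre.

Step 1 — centre the observation: (x - mu) = (3, -3, 0).

Step 2 — invert Sigma (cofactor / det for 3×3, or solve directly):
  Sigma^{-1} = [[0.3016, -0.0952, -0.0159],
 [-0.0952, 0.2143, -0.0476],
 [-0.0159, -0.0476, 0.1587]].

Step 3 — form the quadratic (x - mu)^T · Sigma^{-1} · (x - mu):
  Sigma^{-1} · (x - mu) = (1.1905, -0.9286, 0.0952).
  (x - mu)^T · [Sigma^{-1} · (x - mu)] = (3)·(1.1905) + (-3)·(-0.9286) + (0)·(0.0952) = 6.3571.

Step 4 — take square root: d = √(6.3571) ≈ 2.5213.

d(x, mu) = √(6.3571) ≈ 2.5213


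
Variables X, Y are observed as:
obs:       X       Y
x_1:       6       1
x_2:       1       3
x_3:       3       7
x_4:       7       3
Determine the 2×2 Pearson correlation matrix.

Step 1 — column means:
  mean(X) = (6 + 1 + 3 + 7) / 4 = 17/4 = 4.25
  mean(Y) = (1 + 3 + 7 + 3) / 4 = 14/4 = 3.5

Step 2 — sample variances and covariances s[i,j] = (1/(n-1)) · Σ_k (x_{k,i} - mean_i) · (x_{k,j} - mean_j), with n-1 = 3:
  s[X,X] = ((1.75)·(1.75) + (-3.25)·(-3.25) + (-1.25)·(-1.25) + (2.75)·(2.75)) / 3 = 22.75/3 = 7.5833
  s[X,Y] = ((1.75)·(-2.5) + (-3.25)·(-0.5) + (-1.25)·(3.5) + (2.75)·(-0.5)) / 3 = -8.5/3 = -2.8333
  s[Y,Y] = ((-2.5)·(-2.5) + (-0.5)·(-0.5) + (3.5)·(3.5) + (-0.5)·(-0.5)) / 3 = 19/3 = 6.3333
  Sample standard deviations s_i = √(s[i,i]):
  s(X) = √(7.5833) = 2.7538
  s(Y) = √(6.3333) = 2.5166

Step 3 — r_{ij} = s_{ij} / (s_i · s_j):
  r[X,X] = 1 (diagonal).
  r[X,Y] = -2.8333 / (2.7538 · 2.5166) = -2.8333 / 6.9302 = -0.4088
  r[Y,Y] = 1 (diagonal).

R is symmetric with unit diagonal. Assembling:

R = [[1, -0.4088],
 [-0.4088, 1]]


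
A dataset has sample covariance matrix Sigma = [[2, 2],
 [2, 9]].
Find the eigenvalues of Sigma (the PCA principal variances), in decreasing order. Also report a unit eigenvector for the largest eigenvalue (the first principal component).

Step 1 — characteristic polynomial of 2×2 Sigma:
  det(Sigma - λI) = λ² - trace · λ + det = 0.
  trace = 2 + 9 = 11, det = 2·9 - (2)² = 14.
Step 2 — discriminant:
  Δ = trace² - 4·det = 121 - 56 = 65.
Step 3 — eigenvalues:
  λ = (trace ± √Δ)/2 = (11 ± 8.0623)/2,
  λ_1 = 9.5311,  λ_2 = 1.4689.

Step 4 — unit eigenvector for λ_1: solve (Sigma - λ_1 I)v = 0. First row:
  (2 - 9.5311)·v_x + (2)·v_y = 0, i.e. (-7.5311)·v_x + (2)·v_y = 0,
  so v ∝ (b, λ_1 - a) = (2, 7.5311) = u.
  ||u|| = √((2)² + (7.5311)²) = √(60.7179) ≈ 7.7922,
  v_1 = u/||u|| ≈ (0.2567, 0.9665) (||v_1|| = 1).

λ_1 = 9.5311,  λ_2 = 1.4689;  v_1 ≈ (0.2567, 0.9665)


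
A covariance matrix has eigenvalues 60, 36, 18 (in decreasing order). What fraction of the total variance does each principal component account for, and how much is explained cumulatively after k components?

Step 1 — total variance = trace(Sigma) = Σ λ_i = 60 + 36 + 18 = 114.

Step 2 — fraction explained by component i = λ_i / Σ λ:
  PC1: 60/114 = 0.5263
  PC2: 36/114 = 0.3158
  PC3: 18/114 = 0.1579

Step 3 — cumulative fraction after k components = (λ_1 + ... + λ_k) / Σ λ:
  k = 1: 60/114 = 0.5263
  k = 2: (60 + 36)/114 = 96/114 = 0.8421
  k = 3: (60 + 36 + 18)/114 = 114/114 = 1

Summary (fraction, with percent):

explained: PC1 0.5263 (52.63%), PC2 0.3158 (31.58%), PC3 0.1579 (15.79%);  cumulative: 0.5263, 0.8421, 1


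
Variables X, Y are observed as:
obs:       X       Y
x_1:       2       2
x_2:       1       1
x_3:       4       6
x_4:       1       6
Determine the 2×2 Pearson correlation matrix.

Step 1 — column means:
  mean(X) = (2 + 1 + 4 + 1) / 4 = 8/4 = 2
  mean(Y) = (2 + 1 + 6 + 6) / 4 = 15/4 = 3.75

Step 2 — sample variances and covariances s[i,j] = (1/(n-1)) · Σ_k (x_{k,i} - mean_i) · (x_{k,j} - mean_j), with n-1 = 3:
  s[X,X] = ((0)·(0) + (-1)·(-1) + (2)·(2) + (-1)·(-1)) / 3 = 6/3 = 2
  s[X,Y] = ((0)·(-1.75) + (-1)·(-2.75) + (2)·(2.25) + (-1)·(2.25)) / 3 = 5/3 = 1.6667
  s[Y,Y] = ((-1.75)·(-1.75) + (-2.75)·(-2.75) + (2.25)·(2.25) + (2.25)·(2.25)) / 3 = 20.75/3 = 6.9167
  Sample standard deviations s_i = √(s[i,i]):
  s(X) = √(2) = 1.4142
  s(Y) = √(6.9167) = 2.63

Step 3 — r_{ij} = s_{ij} / (s_i · s_j):
  r[X,X] = 1 (diagonal).
  r[X,Y] = 1.6667 / (1.4142 · 2.63) = 1.6667 / 3.7193 = 0.4481
  r[Y,Y] = 1 (diagonal).

R is symmetric with unit diagonal. Assembling:

R = [[1, 0.4481],
 [0.4481, 1]]


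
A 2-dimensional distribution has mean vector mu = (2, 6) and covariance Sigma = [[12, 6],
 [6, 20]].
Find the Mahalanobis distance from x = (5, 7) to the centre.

Step 1 — centre the observation: (x - mu) = (3, 1).

Step 2 — invert Sigma. det(Sigma) = 12·20 - (6)² = 204.
  Sigma^{-1} = (1/det) · [[d, -b], [-b, a]] = [[0.098, -0.0294],
 [-0.0294, 0.0588]].

Step 3 — form the quadratic (x - mu)^T · Sigma^{-1} · (x - mu):
  Sigma^{-1} · (x - mu) = (0.2647, -0.0294).
  (x - mu)^T · [Sigma^{-1} · (x - mu)] = (3)·(0.2647) + (1)·(-0.0294) = 0.7647.

Step 4 — take square root: d = √(0.7647) ≈ 0.8745.

d(x, mu) = √(0.7647) ≈ 0.8745


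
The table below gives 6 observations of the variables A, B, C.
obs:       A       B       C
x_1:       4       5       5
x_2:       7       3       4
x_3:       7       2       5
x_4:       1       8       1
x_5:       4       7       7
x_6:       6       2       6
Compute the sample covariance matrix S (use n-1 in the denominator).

Step 1 — column means:
  mean(A) = (4 + 7 + 7 + 1 + 4 + 6) / 6 = 29/6 = 4.8333
  mean(B) = (5 + 3 + 2 + 8 + 7 + 2) / 6 = 27/6 = 4.5
  mean(C) = (5 + 4 + 5 + 1 + 7 + 6) / 6 = 28/6 = 4.6667

Step 2 — sample covariance S[i,j] = (1/(n-1)) · Σ_k (x_{k,i} - mean_i) · (x_{k,j} - mean_j), with n-1 = 5.
  S[A,A] = ((-0.8333)·(-0.8333) + (2.1667)·(2.1667) + (2.1667)·(2.1667) + (-3.8333)·(-3.8333) + (-0.8333)·(-0.8333) + (1.1667)·(1.1667)) / 5 = 26.8333/5 = 5.3667
  S[A,B] = ((-0.8333)·(0.5) + (2.1667)·(-1.5) + (2.1667)·(-2.5) + (-3.8333)·(3.5) + (-0.8333)·(2.5) + (1.1667)·(-2.5)) / 5 = -27.5/5 = -5.5
  S[A,C] = ((-0.8333)·(0.3333) + (2.1667)·(-0.6667) + (2.1667)·(0.3333) + (-3.8333)·(-3.6667) + (-0.8333)·(2.3333) + (1.1667)·(1.3333)) / 5 = 12.6667/5 = 2.5333
  S[B,B] = ((0.5)·(0.5) + (-1.5)·(-1.5) + (-2.5)·(-2.5) + (3.5)·(3.5) + (2.5)·(2.5) + (-2.5)·(-2.5)) / 5 = 33.5/5 = 6.7
  S[B,C] = ((0.5)·(0.3333) + (-1.5)·(-0.6667) + (-2.5)·(0.3333) + (3.5)·(-3.6667) + (2.5)·(2.3333) + (-2.5)·(1.3333)) / 5 = -10/5 = -2
  S[C,C] = ((0.3333)·(0.3333) + (-0.6667)·(-0.6667) + (0.3333)·(0.3333) + (-3.6667)·(-3.6667) + (2.3333)·(2.3333) + (1.3333)·(1.3333)) / 5 = 21.3333/5 = 4.2667

S is symmetric (S[j,i] = S[i,j]). Assembling:

S = [[5.3667, -5.5, 2.5333],
 [-5.5, 6.7, -2],
 [2.5333, -2, 4.2667]]


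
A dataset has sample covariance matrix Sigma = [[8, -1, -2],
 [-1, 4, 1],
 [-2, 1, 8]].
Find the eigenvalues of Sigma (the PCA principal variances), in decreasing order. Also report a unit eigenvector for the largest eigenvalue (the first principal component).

Step 1 — characteristic polynomial p(λ) = det(λI - Sigma) = λ³ - tr·λ² + c_1·λ - det, where tr = trace, c_1 = sum of the principal 2×2 minors, det = det(Sigma):
  tr = 8 + 4 + 8 = 20,
  c_1 = (8·4 - (-1)²) + (8·8 - (-2)²) + (4·8 - (1)²) = 31 + 60 + 31 = 122,
  det = 8·(4·8 - (1)²) - (-1)·((-1)·8 - (1)·(-2)) + (-2)·((-1)·(1) - 4·(-2)) = 8·(31) - (-1)·(-6) + (-2)·(7) = 228.
  So p(λ) = λ³ - 20λ² + 122λ - 228.
Step 2 — look for an integer root (rational root theorem: any rational root is an integer divisor of 228). Testing λ = 6:
  p(6) = 216 - 720 + 732 - 228 = 0  ✓
  Dividing out (λ - 6): p(λ) = (λ - 6)(λ² - 14λ + 38).
Step 3 — remaining eigenvalues from the quadratic λ² - 14λ + 38 = 0:
  Δ = 14² - 4·38 = 196 - 152 = 44,  λ = (14 ± √44)/2 = (14 ± 6.6332)/2 ≈ 10.3166 or 3.6834.
  Sorted: λ_1 = 10.3166,  λ_2 = 6,  λ_3 = 3.6834  (check: sum = 20 = tr ✓).

Step 4 — unit eigenvector for λ_1 ≈ 10.3166: v spans the null space of (Sigma - λ_1 I), whose rows are
  r_1 = (-2.3166, -1, -2),  r_2 = (-1, -6.3166, 1),  r_3 = (-2, 1, -2.3166).
  v is orthogonal to every row, so take v ∝ r_1 × r_2 = ((-1)·(1) - (-2)·(-6.3166), (-2)·(-1) - (-2.3166)·(1), (-2.3166)·(-6.3166) - (-1)·(-1)) ≈ (-13.6332, 4.3166, 13.6332).
  Rescale (multiply by -1 so the first nonzero entry is positive): u = (13.6332, -4.3166, -13.6332).
  ||u|| = √((13.6332)² + (-4.3166)² + (-13.6332)²) = √(390.3642) ≈ 19.7576,  v_1 = u/||u|| ≈ (0.69, -0.2185, -0.69) (||v_1|| = 1).

λ_1 = 10.3166,  λ_2 = 6,  λ_3 = 3.6834;  v_1 ≈ (0.69, -0.2185, -0.69)


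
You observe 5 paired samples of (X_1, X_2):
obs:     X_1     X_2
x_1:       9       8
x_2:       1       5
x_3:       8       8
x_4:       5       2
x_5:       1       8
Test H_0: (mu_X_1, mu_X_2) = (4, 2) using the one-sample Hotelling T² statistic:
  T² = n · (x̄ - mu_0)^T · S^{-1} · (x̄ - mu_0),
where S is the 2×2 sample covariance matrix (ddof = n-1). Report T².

Step 1 — sample mean vector:
  mean(X_1) = (9 + 1 + 8 + 5 + 1) / 5 = 24/5 = 4.8
  mean(X_2) = (8 + 5 + 8 + 2 + 8) / 5 = 31/5 = 6.2
  x̄ = (4.8, 6.2),  deviation x̄ - mu_0 = (4.8, 6.2) - (4, 2) = (0.8, 4.2).

Step 2 — sample covariance matrix, S[i,j] = (1/(n-1)) · Σ_k (x_{k,i} - mean_i) · (x_{k,j} - mean_j), divisor n-1 = 4:
  S[X_1,X_1] = ((4.2)·(4.2) + (-3.8)·(-3.8) + (3.2)·(3.2) + (0.2)·(0.2) + (-3.8)·(-3.8)) / 4 = 56.8/4 = 14.2
  S[X_1,X_2] = ((4.2)·(1.8) + (-3.8)·(-1.2) + (3.2)·(1.8) + (0.2)·(-4.2) + (-3.8)·(1.8)) / 4 = 10.2/4 = 2.55
  S[X_2,X_2] = ((1.8)·(1.8) + (-1.2)·(-1.2) + (1.8)·(1.8) + (-4.2)·(-4.2) + (1.8)·(1.8)) / 4 = 28.8/4 = 7.2
  S = [[14.2, 2.55],
 [2.55, 7.2]].

Step 3 — invert S. det(S) = 14.2·7.2 - (2.55)² = 95.7375.
  S^{-1} = (1/det) · [[d, -b], [-b, a]] = [[0.0752, -0.0266],
 [-0.0266, 0.1483]].

Step 4 — quadratic form (x̄ - mu_0)^T · S^{-1} · (x̄ - mu_0):
  S^{-1} · (x̄ - mu_0) = (-0.0517, 0.6016),
  (x̄ - mu_0)^T · [...] = (0.8)·(-0.0517) + (4.2)·(0.6016) = 2.4855.

Step 5 — scale by n: T² = 5 · 2.4855 = 12.4277.

T² ≈ 12.4277


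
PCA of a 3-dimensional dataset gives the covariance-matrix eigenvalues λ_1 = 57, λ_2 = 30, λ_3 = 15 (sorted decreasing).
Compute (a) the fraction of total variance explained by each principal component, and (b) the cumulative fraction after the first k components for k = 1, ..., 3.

Step 1 — total variance = trace(Sigma) = Σ λ_i = 57 + 30 + 15 = 102.

Step 2 — fraction explained by component i = λ_i / Σ λ:
  PC1: 57/102 = 0.5588
  PC2: 30/102 = 0.2941
  PC3: 15/102 = 0.1471

Step 3 — cumulative fraction after k components = (λ_1 + ... + λ_k) / Σ λ:
  k = 1: 57/102 = 0.5588
  k = 2: (57 + 30)/102 = 87/102 = 0.8529
  k = 3: (57 + 30 + 15)/102 = 102/102 = 1

Summary (fraction, with percent):

explained: PC1 0.5588 (55.88%), PC2 0.2941 (29.41%), PC3 0.1471 (14.71%);  cumulative: 0.5588, 0.8529, 1


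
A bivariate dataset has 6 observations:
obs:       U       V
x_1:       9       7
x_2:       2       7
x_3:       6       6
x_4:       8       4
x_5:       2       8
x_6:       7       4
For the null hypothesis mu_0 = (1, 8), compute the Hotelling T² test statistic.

Step 1 — sample mean vector:
  mean(U) = (9 + 2 + 6 + 8 + 2 + 7) / 6 = 34/6 = 5.6667
  mean(V) = (7 + 7 + 6 + 4 + 8 + 4) / 6 = 36/6 = 6
  x̄ = (5.6667, 6),  deviation x̄ - mu_0 = (5.6667, 6) - (1, 8) = (4.6667, -2).

Step 2 — sample covariance matrix, S[i,j] = (1/(n-1)) · Σ_k (x_{k,i} - mean_i) · (x_{k,j} - mean_j), divisor n-1 = 5:
  S[U,U] = ((3.3333)·(3.3333) + (-3.6667)·(-3.6667) + (0.3333)·(0.3333) + (2.3333)·(2.3333) + (-3.6667)·(-3.6667) + (1.3333)·(1.3333)) / 5 = 45.3333/5 = 9.0667
  S[U,V] = ((3.3333)·(1) + (-3.6667)·(1) + (0.3333)·(0) + (2.3333)·(-2) + (-3.6667)·(2) + (1.3333)·(-2)) / 5 = -15/5 = -3
  S[V,V] = ((1)·(1) + (1)·(1) + (0)·(0) + (-2)·(-2) + (2)·(2) + (-2)·(-2)) / 5 = 14/5 = 2.8
  S = [[9.0667, -3],
 [-3, 2.8]].

Step 3 — invert S. det(S) = 9.0667·2.8 - (-3)² = 16.3867.
  S^{-1} = (1/det) · [[d, -b], [-b, a]] = [[0.1709, 0.1831],
 [0.1831, 0.5533]].

Step 4 — quadratic form (x̄ - mu_0)^T · S^{-1} · (x̄ - mu_0):
  S^{-1} · (x̄ - mu_0) = (0.4312, -0.2522),
  (x̄ - mu_0)^T · [...] = (4.6667)·(0.4312) + (-2)·(-0.2522) = 2.517.

Step 5 — scale by n: T² = 6 · 2.517 = 15.1017.

T² ≈ 15.1017


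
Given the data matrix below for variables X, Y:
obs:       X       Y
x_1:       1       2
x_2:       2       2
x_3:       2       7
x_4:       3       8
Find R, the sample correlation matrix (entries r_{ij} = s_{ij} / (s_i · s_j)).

Step 1 — column means:
  mean(X) = (1 + 2 + 2 + 3) / 4 = 8/4 = 2
  mean(Y) = (2 + 2 + 7 + 8) / 4 = 19/4 = 4.75

Step 2 — sample variances and covariances s[i,j] = (1/(n-1)) · Σ_k (x_{k,i} - mean_i) · (x_{k,j} - mean_j), with n-1 = 3:
  s[X,X] = ((-1)·(-1) + (0)·(0) + (0)·(0) + (1)·(1)) / 3 = 2/3 = 0.6667
  s[X,Y] = ((-1)·(-2.75) + (0)·(-2.75) + (0)·(2.25) + (1)·(3.25)) / 3 = 6/3 = 2
  s[Y,Y] = ((-2.75)·(-2.75) + (-2.75)·(-2.75) + (2.25)·(2.25) + (3.25)·(3.25)) / 3 = 30.75/3 = 10.25
  Sample standard deviations s_i = √(s[i,i]):
  s(X) = √(0.6667) = 0.8165
  s(Y) = √(10.25) = 3.2016

Step 3 — r_{ij} = s_{ij} / (s_i · s_j):
  r[X,X] = 1 (diagonal).
  r[X,Y] = 2 / (0.8165 · 3.2016) = 2 / 2.6141 = 0.7651
  r[Y,Y] = 1 (diagonal).

R is symmetric with unit diagonal. Assembling:

R = [[1, 0.7651],
 [0.7651, 1]]


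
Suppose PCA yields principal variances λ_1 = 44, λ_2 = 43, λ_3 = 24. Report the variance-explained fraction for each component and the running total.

Step 1 — total variance = trace(Sigma) = Σ λ_i = 44 + 43 + 24 = 111.

Step 2 — fraction explained by component i = λ_i / Σ λ:
  PC1: 44/111 = 0.3964
  PC2: 43/111 = 0.3874
  PC3: 24/111 = 0.2162

Step 3 — cumulative fraction after k components = (λ_1 + ... + λ_k) / Σ λ:
  k = 1: 44/111 = 0.3964
  k = 2: (44 + 43)/111 = 87/111 = 0.7838
  k = 3: (44 + 43 + 24)/111 = 111/111 = 1

Summary (fraction, with percent):

explained: PC1 0.3964 (39.64%), PC2 0.3874 (38.74%), PC3 0.2162 (21.62%);  cumulative: 0.3964, 0.7838, 1


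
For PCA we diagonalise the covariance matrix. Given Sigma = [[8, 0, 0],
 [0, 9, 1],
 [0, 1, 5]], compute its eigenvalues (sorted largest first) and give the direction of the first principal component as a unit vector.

Step 1 — characteristic polynomial p(λ) = det(λI - Sigma) = λ³ - tr·λ² + c_1·λ - det, where tr = trace, c_1 = sum of the principal 2×2 minors, det = det(Sigma):
  tr = 8 + 9 + 5 = 22,
  c_1 = (8·9 - (0)²) + (8·5 - (0)²) + (9·5 - (1)²) = 72 + 40 + 44 = 156,
  det = 8·(9·5 - (1)²) - (0)·((0)·5 - (1)·(0)) + (0)·((0)·(1) - 9·(0)) = 8·(44) - (0)·(0) + (0)·(0) = 352.
  So p(λ) = λ³ - 22λ² + 156λ - 352.
Step 2 — look for an integer root (rational root theorem: any rational root is an integer divisor of 352). Testing λ = 8:
  p(8) = 512 - 1408 + 1248 - 352 = 0  ✓
  Dividing out (λ - 8): p(λ) = (λ - 8)(λ² - 14λ + 44).
Step 3 — remaining eigenvalues from the quadratic λ² - 14λ + 44 = 0:
  Δ = 14² - 4·44 = 196 - 176 = 20,  λ = (14 ± √20)/2 = (14 ± 4.4721)/2 ≈ 9.2361 or 4.7639.
  Sorted: λ_1 = 9.2361,  λ_2 = 8,  λ_3 = 4.7639  (check: sum = 22 = tr ✓).

Step 4 — unit eigenvector for λ_1 ≈ 9.2361: v spans the null space of (Sigma - λ_1 I), whose rows are
  r_1 = (-1.2361, 0, 0),  r_2 = (0, -0.2361, 1),  r_3 = (0, 1, -4.2361).
  v is orthogonal to every row, so take v ∝ r_1 × r_2 = ((0)·(1) - (0)·(-0.2361), (0)·(0) - (-1.2361)·(1), (-1.2361)·(-0.2361) - (0)·(0)) ≈ (0, 1.2361, 0.2918).
  Let u = (0, 1.2361, 0.2918).
  ||u|| = √((0)² + (1.2361)² + (0.2918)²) = √(1.613) ≈ 1.27,  v_1 = u/||u|| ≈ (0, 0.9732, 0.2298) (||v_1|| = 1).

λ_1 = 9.2361,  λ_2 = 8,  λ_3 = 4.7639;  v_1 ≈ (0, 0.9732, 0.2298)


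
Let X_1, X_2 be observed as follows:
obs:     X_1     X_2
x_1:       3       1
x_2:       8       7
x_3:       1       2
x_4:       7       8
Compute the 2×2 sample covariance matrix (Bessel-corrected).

Step 1 — column means:
  mean(X_1) = (3 + 8 + 1 + 7) / 4 = 19/4 = 4.75
  mean(X_2) = (1 + 7 + 2 + 8) / 4 = 18/4 = 4.5

Step 2 — sample covariance S[i,j] = (1/(n-1)) · Σ_k (x_{k,i} - mean_i) · (x_{k,j} - mean_j), with n-1 = 3.
  S[X_1,X_1] = ((-1.75)·(-1.75) + (3.25)·(3.25) + (-3.75)·(-3.75) + (2.25)·(2.25)) / 3 = 32.75/3 = 10.9167
  S[X_1,X_2] = ((-1.75)·(-3.5) + (3.25)·(2.5) + (-3.75)·(-2.5) + (2.25)·(3.5)) / 3 = 31.5/3 = 10.5
  S[X_2,X_2] = ((-3.5)·(-3.5) + (2.5)·(2.5) + (-2.5)·(-2.5) + (3.5)·(3.5)) / 3 = 37/3 = 12.3333

S is symmetric (S[j,i] = S[i,j]). Assembling:

S = [[10.9167, 10.5],
 [10.5, 12.3333]]


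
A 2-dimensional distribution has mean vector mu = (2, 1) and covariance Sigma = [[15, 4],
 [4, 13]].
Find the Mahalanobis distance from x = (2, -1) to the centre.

Step 1 — centre the observation: (x - mu) = (0, -2).

Step 2 — invert Sigma. det(Sigma) = 15·13 - (4)² = 179.
  Sigma^{-1} = (1/det) · [[d, -b], [-b, a]] = [[0.0726, -0.0223],
 [-0.0223, 0.0838]].

Step 3 — form the quadratic (x - mu)^T · Sigma^{-1} · (x - mu):
  Sigma^{-1} · (x - mu) = (0.0447, -0.1676).
  (x - mu)^T · [Sigma^{-1} · (x - mu)] = (0)·(0.0447) + (-2)·(-0.1676) = 0.3352.

Step 4 — take square root: d = √(0.3352) ≈ 0.579.

d(x, mu) = √(0.3352) ≈ 0.579
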